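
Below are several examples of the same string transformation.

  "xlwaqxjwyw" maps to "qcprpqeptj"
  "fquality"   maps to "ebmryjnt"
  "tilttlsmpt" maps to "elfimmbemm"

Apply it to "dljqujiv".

ncbowecj

The rule is to shift every letter 7 places backward in the alphabet (wrapping around), then swap the front and back halves of the string.
Applying both steps to "dljqujiv": "wecjncbo", then "ncbowecj".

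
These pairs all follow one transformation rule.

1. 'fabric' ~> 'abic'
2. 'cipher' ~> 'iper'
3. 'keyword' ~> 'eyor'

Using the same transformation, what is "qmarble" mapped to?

Each output is the input with this applied: double every character, then keep one character in every 3, starting at position 3 (positions 3rd, 6th, 9th, ...).
"qmarble" → "mabl".
(Check on "keyword": → "kkeeyywwoorrdd" → "eyor" ✓)

mabl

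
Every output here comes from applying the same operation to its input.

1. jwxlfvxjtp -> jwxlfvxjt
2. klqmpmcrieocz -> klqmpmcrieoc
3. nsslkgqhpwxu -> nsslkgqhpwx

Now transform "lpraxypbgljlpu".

Rule — delete the last character.
Applying that to "lpraxypbgljlpu" gives "lpraxypbgljlp".

lpraxypbgljlp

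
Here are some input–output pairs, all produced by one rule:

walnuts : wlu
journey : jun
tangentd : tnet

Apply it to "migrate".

mga

In each case the input is transformed by: swap each adjacent pair of characters (1↔2, 3↔4, ...), then keep every other character starting from the second (positions 2nd, 4th, 6th, ...).
For "migrate" the result is "mga".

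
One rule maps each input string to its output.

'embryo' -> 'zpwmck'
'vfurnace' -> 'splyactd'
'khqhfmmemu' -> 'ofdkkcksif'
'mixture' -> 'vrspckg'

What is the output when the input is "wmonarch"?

mlypafuk

The transformation: move the first 2 characters to the end (rotate left by 2), then shift every letter 2 places backward in the alphabet (wrapping around).
For "wmonarch", step one produces "onarchwm"; step two turns that into "mlypafuk".
(Check on "khqhfmmemu": → "qhfmmemukh" → "ofdkkcksif" ✓)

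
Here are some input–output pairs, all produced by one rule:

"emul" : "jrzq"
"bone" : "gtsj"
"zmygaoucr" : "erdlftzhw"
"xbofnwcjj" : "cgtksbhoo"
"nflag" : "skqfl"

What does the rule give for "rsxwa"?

wxcbf

The transformation: shift every letter 5 places forward in the alphabet (wrapping around).
Doing the same to "rsxwa": "wxcbf".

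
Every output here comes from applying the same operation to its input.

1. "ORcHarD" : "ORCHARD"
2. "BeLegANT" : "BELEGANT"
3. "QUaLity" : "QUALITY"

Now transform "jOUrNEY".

Looking at the pairs, the operation is to convert every letter to uppercase.
For "jOUrNEY" the result is "JOURNEY".

JOURNEY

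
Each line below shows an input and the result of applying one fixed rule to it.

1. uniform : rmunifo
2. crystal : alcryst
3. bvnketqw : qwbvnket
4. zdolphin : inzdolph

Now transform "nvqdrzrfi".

finvqdrzr

The rule is to move the last 2 characters to the front (rotate right by 2).
"nvqdrzrfi" → "finvqdrzr".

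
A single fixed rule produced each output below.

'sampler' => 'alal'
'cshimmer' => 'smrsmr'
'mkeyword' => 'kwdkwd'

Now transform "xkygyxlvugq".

In each case the input is transformed by: keep one character in every 3, starting at position 2 (positions 2nd, 5th, 8th, ...), then write the whole string twice.
On "xkygyxlvugq": the first step gives "kyvq", and the second then gives "kyvqkyvq".
(Check on "sampler": → "al" → "alal" ✓)

kyvqkyvq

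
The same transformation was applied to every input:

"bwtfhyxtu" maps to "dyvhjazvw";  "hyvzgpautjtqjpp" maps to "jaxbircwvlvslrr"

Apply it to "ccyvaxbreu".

In each case the input is transformed by: shift every letter 2 places forward in the alphabet (wrapping around).
Applying that to "ccyvaxbreu" gives "eeaxczdtgw".

eeaxczdtgw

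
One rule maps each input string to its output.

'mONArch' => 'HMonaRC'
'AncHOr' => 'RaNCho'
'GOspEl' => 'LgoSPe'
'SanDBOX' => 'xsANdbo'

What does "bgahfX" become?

The transformation: move the last character to the front, then flip the case of every letter.
"bgahfX" → "Xbgahf" → "xBGAHF".
(Check on "mONArch": → "hmONArc" → "HMonaRC" ✓)

xBGAHF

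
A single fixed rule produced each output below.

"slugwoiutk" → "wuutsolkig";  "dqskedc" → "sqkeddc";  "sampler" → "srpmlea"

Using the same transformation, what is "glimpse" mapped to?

spmlige

Looking at the pairs, the operation is to sort the characters into reverse alphabetical order.
"glimpse" → "spmlige".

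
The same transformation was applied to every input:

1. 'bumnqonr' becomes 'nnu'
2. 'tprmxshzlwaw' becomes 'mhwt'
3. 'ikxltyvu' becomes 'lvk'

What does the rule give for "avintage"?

ngv

Each output is the input with this applied: move the first 2 characters to the end (rotate left by 2), then keep one character in every 3, starting at position 2 (positions 2nd, 5th, 8th, ...).
On "avintage": the first step gives "intageav", and the second then gives "ngv".
(Check on "tprmxshzlwaw": → "rmxshzlwawtp" → "mhwt" ✓)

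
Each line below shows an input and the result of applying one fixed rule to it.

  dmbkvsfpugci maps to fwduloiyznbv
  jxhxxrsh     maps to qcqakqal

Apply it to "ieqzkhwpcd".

xbsjadipwv

In each case the input is transformed by: swap each adjacent pair of characters (1↔2, 3↔4, ...), then shift every letter 7 places backward in the alphabet (wrapping around).
"ieqzkhwpcd" → "xbsjadipwv".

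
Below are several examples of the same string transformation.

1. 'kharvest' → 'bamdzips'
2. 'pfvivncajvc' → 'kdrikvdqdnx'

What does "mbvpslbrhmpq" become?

yxupzjtaxdju

The transformation: shift every letter 8 places forward in the alphabet (wrapping around), then reverse the string.
Applying both steps to "mbvpslbrhmpq": "ujdxatjzpuxy", then "yxupzjtaxdju".
(Check on "pfvivncajvc": → "xndqdvkirdk" → "kdrikvdqdnx" ✓)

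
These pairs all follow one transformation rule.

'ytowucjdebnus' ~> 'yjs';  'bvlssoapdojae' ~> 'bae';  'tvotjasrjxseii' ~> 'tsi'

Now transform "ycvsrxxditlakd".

In each case the input is transformed by: keep one character in every 3, starting at position 1 (positions 1st, 4th, 7th, ...), then keep every other character starting from the first (positions 1st, 3rd, 5th, ...).
Working it through for "ycvsrxxditlakd": intermediate "ysxtk", final "yxk".

yxk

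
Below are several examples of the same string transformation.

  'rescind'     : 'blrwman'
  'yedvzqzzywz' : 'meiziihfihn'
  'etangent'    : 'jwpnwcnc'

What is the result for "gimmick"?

vvrltpr

The pattern: shift every letter 9 places forward in the alphabet (wrapping around), then move the first 2 characters to the end (rotate left by 2).
"gimmick" → "vvrltpr".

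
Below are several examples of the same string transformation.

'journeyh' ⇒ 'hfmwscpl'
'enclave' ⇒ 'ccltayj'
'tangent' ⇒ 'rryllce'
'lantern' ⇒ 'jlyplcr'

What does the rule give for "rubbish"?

Rule — take characters alternately from the front and the back (1st, last, 2nd, 2nd-last, ...), then shift every letter 2 places backward in the alphabet (wrapping around).
Applying both steps to "rubbish": "rhusbib", then "pfsqzgz".

pfsqzgz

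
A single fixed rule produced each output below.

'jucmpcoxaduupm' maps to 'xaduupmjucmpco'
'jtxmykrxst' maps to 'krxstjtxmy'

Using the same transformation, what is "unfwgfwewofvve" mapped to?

The pattern: swap the front and back halves of the string.
On "unfwgfwewofvve" that produces "ewofvveunfwgfw".

ewofvveunfwgfw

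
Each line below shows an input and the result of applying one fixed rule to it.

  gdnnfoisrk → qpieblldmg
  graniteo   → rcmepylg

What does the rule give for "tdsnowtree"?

The rule is to move the last 3 characters to the front (rotate right by 3), then shift every letter 2 places backward in the alphabet (wrapping around).
So "tdsnowtree" becomes "pccrbqlmur".

pccrbqlmur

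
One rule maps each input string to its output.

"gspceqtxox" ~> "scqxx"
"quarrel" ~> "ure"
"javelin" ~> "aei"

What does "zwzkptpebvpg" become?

What's happening: keep every other character starting from the second (positions 2nd, 4th, 6th, ...).
On "zwzkptpebvpg" that produces "wktevg".

wktevg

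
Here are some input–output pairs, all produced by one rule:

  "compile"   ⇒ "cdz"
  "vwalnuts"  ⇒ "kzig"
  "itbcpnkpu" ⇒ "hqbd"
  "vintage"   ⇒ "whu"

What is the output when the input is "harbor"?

opf

The transformation: keep every other character starting from the second (positions 2nd, 4th, 6th, ...), then shift every letter 12 places backward in the alphabet (wrapping around).
"harbor" → "abr" → "opf".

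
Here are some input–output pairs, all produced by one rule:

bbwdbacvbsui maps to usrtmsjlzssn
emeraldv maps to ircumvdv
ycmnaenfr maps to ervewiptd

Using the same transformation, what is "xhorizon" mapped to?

izqfeoyf

The rule is to shift every letter 9 places backward in the alphabet (wrapping around), then move the first 3 characters to the end (rotate left by 3).
Starting from "xhorizon": after the first operation, "oyfizqfe"; after the second, "izqfeoyf".
(Check on "ycmnaenfr": → "ptdervewi" → "ervewiptd" ✓)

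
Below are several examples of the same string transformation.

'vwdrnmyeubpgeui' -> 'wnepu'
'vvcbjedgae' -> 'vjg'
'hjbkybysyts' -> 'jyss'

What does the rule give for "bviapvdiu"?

vpi

In each case the input is transformed by: keep one character in every 3, starting at position 2 (positions 2nd, 5th, 8th, ...).
On "bviapvdiu" that produces "vpi".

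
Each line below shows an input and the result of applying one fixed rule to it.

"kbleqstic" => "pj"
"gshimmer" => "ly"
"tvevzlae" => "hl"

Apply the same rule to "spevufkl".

The pattern: shift every letter 7 places forward in the alphabet (wrapping around), then keep only the last 2 characters.
Starting from "spevufkl": after the first operation, "zwlcbmrs"; after the second, "rs".

rs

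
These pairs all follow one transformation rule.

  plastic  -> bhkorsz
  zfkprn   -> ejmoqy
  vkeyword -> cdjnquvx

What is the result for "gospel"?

Looking at the pairs, the operation is to shift every letter 1 place backward in the alphabet (wrapping around), then sort the characters into alphabetical order.
Applying both steps to "gospel": "fnrodk", then "dfknor".

dfknor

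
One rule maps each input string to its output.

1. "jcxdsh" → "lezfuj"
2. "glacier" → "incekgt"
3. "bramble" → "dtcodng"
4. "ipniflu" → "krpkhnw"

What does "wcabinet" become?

yecdkpgv

Each output is the input with this applied: shift every letter 2 places forward in the alphabet (wrapping around).
Applying that to "wcabinet" gives "yecdkpgv".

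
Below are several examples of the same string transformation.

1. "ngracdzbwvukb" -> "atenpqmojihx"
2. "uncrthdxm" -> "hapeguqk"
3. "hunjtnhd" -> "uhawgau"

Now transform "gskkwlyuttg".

tfxxjylhgg

The pattern: shift every letter 13 places forward in the alphabet (wrapping around) — i.e. ROT13, then delete the last character.
For "gskkwlyuttg", step one produces "tfxxjylhggt"; step two turns that into "tfxxjylhgg".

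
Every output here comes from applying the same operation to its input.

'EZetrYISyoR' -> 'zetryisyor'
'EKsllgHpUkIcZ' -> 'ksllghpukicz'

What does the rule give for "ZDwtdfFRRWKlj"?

In each case the input is transformed by: delete the first character, then convert every letter to lowercase.
"ZDwtdfFRRWKlj" → "DwtdfFRRWKlj" → "dwtdffrrwklj".

dwtdffrrwklj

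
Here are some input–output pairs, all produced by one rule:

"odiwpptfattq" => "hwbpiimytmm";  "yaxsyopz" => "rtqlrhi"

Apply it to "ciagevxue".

Each output is the input with this applied: delete the last character, then shift every letter 7 places backward in the alphabet (wrapping around).
On "ciagevxue": the first step gives "ciagevxu", and the second then gives "vbtzxoqn".

vbtzxoqn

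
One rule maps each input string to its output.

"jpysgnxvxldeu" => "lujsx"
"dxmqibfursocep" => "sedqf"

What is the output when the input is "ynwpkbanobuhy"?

byypa

The rule is to keep one character in every 3, starting at position 1 (positions 1st, 4th, 7th, ...), then move the first 3 characters to the end (rotate left by 3).
Starting from "ynwpkbanobuhy": after the first operation, "ypaby"; after the second, "byypa".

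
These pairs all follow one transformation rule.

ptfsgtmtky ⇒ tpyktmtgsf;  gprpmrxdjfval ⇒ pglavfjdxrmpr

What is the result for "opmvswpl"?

polpwsvm

In each case the input is transformed by: move the first 2 characters to the end (rotate left by 2), then reverse the string.
Working it through for "opmvswpl": intermediate "mvswplop", final "polpwsvm".
(Check on "gprpmrxdjfval": → "rpmrxdjfvalgp" → "pglavfjdxrmpr" ✓)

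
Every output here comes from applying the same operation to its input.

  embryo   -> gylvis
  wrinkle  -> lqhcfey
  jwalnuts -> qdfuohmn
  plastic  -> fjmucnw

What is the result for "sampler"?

umjgyfl

Rule — shift every letter 6 places backward in the alphabet (wrapping around), then swap each adjacent pair of characters (1↔2, 3↔4, ...).
So "sampler" becomes "umjgyfl".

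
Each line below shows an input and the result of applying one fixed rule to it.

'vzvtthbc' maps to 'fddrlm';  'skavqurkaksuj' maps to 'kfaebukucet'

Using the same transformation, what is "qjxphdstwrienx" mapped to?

hzrncdgbsoxh

The pattern: delete the first 2 characters, then shift every letter 10 places forward in the alphabet (wrapping around).
Doing the same to "qjxphdstwrienx": "hzrncdgbsoxh".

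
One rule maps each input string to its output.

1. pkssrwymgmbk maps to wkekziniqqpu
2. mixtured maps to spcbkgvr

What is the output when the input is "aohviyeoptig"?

What's happening: shift every letter 2 places backward in the alphabet (wrapping around), then swap the front and back halves of the string.
On "aohviyeoptig": the first step gives "ymftgwcmnrge", and the second then gives "cmnrgeymftgw".

cmnrgeymftgw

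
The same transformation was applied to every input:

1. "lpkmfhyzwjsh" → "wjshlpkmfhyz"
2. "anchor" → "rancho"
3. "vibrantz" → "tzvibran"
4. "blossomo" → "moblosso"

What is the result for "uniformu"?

muunifor

The rule is to swap the front and back halves of the string, then move the first 2 characters to the end (rotate left by 2).
Working it through for "uniformu": intermediate "ormuunif", final "muunifor".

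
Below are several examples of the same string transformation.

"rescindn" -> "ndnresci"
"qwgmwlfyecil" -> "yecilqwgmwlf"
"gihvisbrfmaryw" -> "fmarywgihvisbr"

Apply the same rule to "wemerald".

aldwemer

What's happening: move the first character to the end, then swap the front and back halves of the string.
On "wemerald": the first step gives "emeraldw", and the second then gives "aldwemer".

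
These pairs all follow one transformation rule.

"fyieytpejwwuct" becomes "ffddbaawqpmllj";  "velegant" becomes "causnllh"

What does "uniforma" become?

The pattern: sort the characters into reverse alphabetical order, then shift every letter 7 places forward in the alphabet (wrapping around).
For "uniforma", step one produces "uronmifa"; step two turns that into "byvutpmh".

byvutpmh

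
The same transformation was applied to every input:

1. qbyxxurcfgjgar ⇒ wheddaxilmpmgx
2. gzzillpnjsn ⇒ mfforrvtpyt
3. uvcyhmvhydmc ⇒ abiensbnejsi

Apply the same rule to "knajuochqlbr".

The rule is to shift every letter 6 places forward in the alphabet (wrapping around).
On "knajuochqlbr" that produces "qtgpauinwrhx".

qtgpauinwrhx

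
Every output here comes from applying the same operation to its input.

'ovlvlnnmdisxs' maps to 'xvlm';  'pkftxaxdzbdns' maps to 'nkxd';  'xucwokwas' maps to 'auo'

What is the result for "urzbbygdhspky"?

krbd

Rule — move the last 3 characters to the front (rotate right by 3), then keep one character in every 3, starting at position 2 (positions 2nd, 5th, 8th, ...).
Starting from "urzbbygdhspky": after the first operation, "pkyurzbbygdhs"; after the second, "krbd".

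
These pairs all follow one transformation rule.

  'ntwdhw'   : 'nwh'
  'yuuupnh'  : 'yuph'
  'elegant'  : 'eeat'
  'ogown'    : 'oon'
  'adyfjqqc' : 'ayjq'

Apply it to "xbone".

Looking at the pairs, the operation is to keep every other character starting from the first (positions 1st, 3rd, 5th, ...).
On "xbone" that produces "xoe".

xoe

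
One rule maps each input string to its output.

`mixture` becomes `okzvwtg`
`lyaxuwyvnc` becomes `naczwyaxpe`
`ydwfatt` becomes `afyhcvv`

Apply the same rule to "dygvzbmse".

faixbdoug

Rule — shift every letter 2 places forward in the alphabet (wrapping around).
On "dygvzbmse" that produces "faixbdoug".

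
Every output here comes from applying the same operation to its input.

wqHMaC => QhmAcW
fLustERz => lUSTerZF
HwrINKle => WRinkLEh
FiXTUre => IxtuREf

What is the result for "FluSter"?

LUsTERf

Looking at the pairs, the operation is to flip the case of every letter, then move the first character to the end.
"FluSter" → "fLUsTER" → "LUsTERf".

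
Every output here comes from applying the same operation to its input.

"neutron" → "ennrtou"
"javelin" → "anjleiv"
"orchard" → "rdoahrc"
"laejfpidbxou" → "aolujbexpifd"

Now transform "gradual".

rlgudaa

What's happening: swap each adjacent pair of characters (1↔2, 3↔4, ...), then take characters alternately from the front and the back (1st, last, 2nd, 2nd-last, ...).
For "gradual", step one produces "rgdaaul"; step two turns that into "rlgudaa".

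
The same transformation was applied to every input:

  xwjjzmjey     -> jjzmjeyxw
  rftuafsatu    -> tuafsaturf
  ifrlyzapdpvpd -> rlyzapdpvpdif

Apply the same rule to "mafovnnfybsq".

fovnnfybsqma

Looking at the pairs, the operation is to move the first 2 characters to the end (rotate left by 2).
"mafovnnfybsq" → "fovnnfybsqma".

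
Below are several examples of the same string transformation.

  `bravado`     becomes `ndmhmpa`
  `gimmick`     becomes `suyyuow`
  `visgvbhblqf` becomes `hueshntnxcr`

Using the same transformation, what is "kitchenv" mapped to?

wufotqzh

Looking at the pairs, the operation is to shift every letter 12 places forward in the alphabet (wrapping around).
For "kitchenv" the result is "wufotqzh".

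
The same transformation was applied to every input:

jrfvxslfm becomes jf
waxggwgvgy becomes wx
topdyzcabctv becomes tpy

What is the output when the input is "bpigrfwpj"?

bi

Looking at the pairs, the operation is to keep every other character starting from the first (positions 1st, 3rd, 5th, ...), then delete the last 3 characters.
On "bpigrfwpj": the first step gives "birwj", and the second then gives "bi".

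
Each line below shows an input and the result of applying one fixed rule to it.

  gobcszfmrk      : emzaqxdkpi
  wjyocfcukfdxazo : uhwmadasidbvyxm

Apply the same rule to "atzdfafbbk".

The rule is to shift every letter 2 places backward in the alphabet (wrapping around).
For "atzdfafbbk" the result is "yrxbdydzzi".

yrxbdydzzi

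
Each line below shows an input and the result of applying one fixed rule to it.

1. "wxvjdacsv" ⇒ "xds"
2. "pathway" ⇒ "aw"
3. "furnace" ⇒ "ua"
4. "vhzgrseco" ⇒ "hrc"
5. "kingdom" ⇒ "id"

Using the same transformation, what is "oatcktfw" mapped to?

akw

The pattern: keep one character in every 3, starting at position 2 (positions 2nd, 5th, 8th, ...).
On "oatcktfw" that produces "akw".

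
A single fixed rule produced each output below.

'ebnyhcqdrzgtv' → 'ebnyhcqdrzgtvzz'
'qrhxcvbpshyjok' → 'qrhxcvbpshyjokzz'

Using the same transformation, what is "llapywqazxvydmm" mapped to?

The pattern: append "zz".
"llapywqazxvydmm" → "llapywqazxvydmmzz".

llapywqazxvydmmzz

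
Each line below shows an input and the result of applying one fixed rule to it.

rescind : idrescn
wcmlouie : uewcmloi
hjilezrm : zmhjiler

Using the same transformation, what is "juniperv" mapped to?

evjunipr

What's happening: move the last 2 characters to the front (rotate right by 2), then swap the first and last characters.
On "juniperv" that produces "evjunipr".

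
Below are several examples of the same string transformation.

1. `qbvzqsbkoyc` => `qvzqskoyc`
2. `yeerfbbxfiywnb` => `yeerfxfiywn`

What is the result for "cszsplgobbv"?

cszsplgov

Looking at the pairs, the operation is to remove every "b".
For "cszsplgobbv" the result is "cszsplgov".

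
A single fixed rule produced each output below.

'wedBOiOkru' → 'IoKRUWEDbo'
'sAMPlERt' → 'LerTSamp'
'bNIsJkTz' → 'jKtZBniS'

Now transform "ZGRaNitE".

The rule is to swap the front and back halves of the string, then flip the case of every letter.
On "ZGRaNitE" that produces "nITezgrA".

nITezgrA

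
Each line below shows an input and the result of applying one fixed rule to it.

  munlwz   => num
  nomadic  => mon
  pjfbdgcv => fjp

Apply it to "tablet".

bat

What's happening: reverse the string, then keep only the last 3 characters.
Working it through for "tablet": intermediate "telbat", final "bat".
(Check on "pjfbdgcv": → "vcgdbfjp" → "fjp" ✓)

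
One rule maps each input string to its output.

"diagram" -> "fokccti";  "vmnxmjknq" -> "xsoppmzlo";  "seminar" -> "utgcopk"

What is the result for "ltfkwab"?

Rule — take characters alternately from the front and the back (1st, last, 2nd, 2nd-last, ...), then shift every letter 2 places forward in the alphabet (wrapping around).
"ltfkwab" → "lbtafwk" → "ndvchym".

ndvchym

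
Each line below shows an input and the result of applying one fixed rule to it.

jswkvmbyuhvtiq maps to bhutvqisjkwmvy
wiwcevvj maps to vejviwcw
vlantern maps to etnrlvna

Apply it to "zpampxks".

xpskpzma

Each output is the input with this applied: swap each adjacent pair of characters (1↔2, 3↔4, ...), then swap the front and back halves of the string.
Working it through for "zpampxks": intermediate "pzmaxpsk", final "xpskpzma".
(Check on "jswkvmbyuhvtiq": → "sjkwmvybhutvqi" → "bhutvqisjkwmvy" ✓)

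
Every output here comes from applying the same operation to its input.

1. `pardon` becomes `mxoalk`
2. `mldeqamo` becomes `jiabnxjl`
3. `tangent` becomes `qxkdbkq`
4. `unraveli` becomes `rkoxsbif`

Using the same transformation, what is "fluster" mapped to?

Rule — shift every letter 3 places backward in the alphabet (wrapping around).
Doing the same to "fluster": "cirpqbo".

cirpqbo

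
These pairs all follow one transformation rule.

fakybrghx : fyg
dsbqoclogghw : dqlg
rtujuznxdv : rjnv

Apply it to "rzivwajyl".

rvj

Rule — keep one character in every 3, starting at position 1 (positions 1st, 4th, 7th, ...).
"rzivwajyl" → "rvj".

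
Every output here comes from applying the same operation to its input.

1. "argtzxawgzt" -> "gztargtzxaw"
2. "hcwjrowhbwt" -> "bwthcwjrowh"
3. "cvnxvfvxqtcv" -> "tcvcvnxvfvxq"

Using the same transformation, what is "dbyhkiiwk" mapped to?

Rule — move the last 3 characters to the front (rotate right by 3).
Applying that to "dbyhkiiwk" gives "iwkdbyhki".

iwkdbyhki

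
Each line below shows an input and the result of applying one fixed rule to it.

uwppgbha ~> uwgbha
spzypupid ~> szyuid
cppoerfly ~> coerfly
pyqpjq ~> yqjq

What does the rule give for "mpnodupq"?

In each case the input is transformed by: remove every "p".
Doing the same to "mpnodupq": "mnoduq".

mnoduq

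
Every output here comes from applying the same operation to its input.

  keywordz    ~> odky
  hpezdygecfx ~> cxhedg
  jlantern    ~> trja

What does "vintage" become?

aevn

The rule is to keep every other character starting from the first (positions 1st, 3rd, 5th, ...), then move the last 2 characters to the front (rotate right by 2).
For "vintage", step one produces "vnae"; step two turns that into "aevn".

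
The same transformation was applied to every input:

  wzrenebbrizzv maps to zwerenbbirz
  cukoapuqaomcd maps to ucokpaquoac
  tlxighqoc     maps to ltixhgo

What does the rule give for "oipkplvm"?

In each case the input is transformed by: swap each adjacent pair of characters (1↔2, 3↔4, ...), then delete the last 2 characters.
Working it through for "oipkplvm": intermediate "iokplpmv", final "iokplp".

iokplp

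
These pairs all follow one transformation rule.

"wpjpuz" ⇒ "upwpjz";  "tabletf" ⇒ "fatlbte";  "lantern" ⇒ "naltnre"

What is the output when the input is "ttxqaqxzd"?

Each output is the input with this applied: swap each adjacent pair of characters (1↔2, 3↔4, ...), then move the last character to the front.
Working it through for "ttxqaqxzd": intermediate "ttqxqazxd", final "dttqxqazx".

dttqxqazx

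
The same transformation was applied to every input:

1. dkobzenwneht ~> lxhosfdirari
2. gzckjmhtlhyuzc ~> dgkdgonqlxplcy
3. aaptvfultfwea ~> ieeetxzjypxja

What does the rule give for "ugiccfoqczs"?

Each output is the input with this applied: move the last 2 characters to the front (rotate right by 2), then shift every letter 4 places forward in the alphabet (wrapping around).
So "ugiccfoqczs" becomes "dwykmggjsug".
(Check on "gzckjmhtlhyuzc": → "zcgzckjmhtlhyu" → "dgkdgonqlxplcy" ✓)

dwykmggjsug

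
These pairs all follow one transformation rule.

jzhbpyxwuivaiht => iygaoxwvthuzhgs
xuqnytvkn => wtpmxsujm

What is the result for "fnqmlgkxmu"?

emplkfjwlt

The transformation: shift every letter 1 place backward in the alphabet (wrapping around).
So "fnqmlgkxmu" becomes "emplkfjwlt".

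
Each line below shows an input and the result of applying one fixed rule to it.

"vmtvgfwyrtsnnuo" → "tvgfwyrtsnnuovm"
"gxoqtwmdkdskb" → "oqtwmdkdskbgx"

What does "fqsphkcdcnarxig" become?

Rule — move the first 2 characters to the end (rotate left by 2).
For "fqsphkcdcnarxig" the result is "sphkcdcnarxigfq".

sphkcdcnarxigfq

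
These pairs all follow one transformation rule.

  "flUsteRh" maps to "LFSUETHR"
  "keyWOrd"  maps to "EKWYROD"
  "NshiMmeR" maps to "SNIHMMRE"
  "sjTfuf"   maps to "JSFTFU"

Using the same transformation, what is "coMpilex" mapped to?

OCPMLIXE

Looking at the pairs, the operation is to swap each adjacent pair of characters (1↔2, 3↔4, ...), then convert every letter to uppercase.
Applying both steps to "coMpilex": "ocpMlixe", then "OCPMLIXE".
(Check on "keyWOrd": → "ekWyrOd" → "EKWYROD" ✓)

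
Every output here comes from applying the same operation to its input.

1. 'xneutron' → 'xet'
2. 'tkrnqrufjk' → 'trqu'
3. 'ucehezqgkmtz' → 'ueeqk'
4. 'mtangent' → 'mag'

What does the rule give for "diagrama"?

The rule is to delete the last 3 characters, then keep every other character starting from the first (positions 1st, 3rd, 5th, ...).
Starting from "diagrama": after the first operation, "diagr"; after the second, "dar".

dar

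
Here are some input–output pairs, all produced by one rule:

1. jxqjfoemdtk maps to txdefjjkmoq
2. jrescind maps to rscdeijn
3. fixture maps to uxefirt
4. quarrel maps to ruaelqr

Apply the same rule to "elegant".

ntaeegl

The pattern: sort the characters into alphabetical order, then move the last 2 characters to the front (rotate right by 2).
For "elegant", step one produces "aeeglnt"; step two turns that into "ntaeegl".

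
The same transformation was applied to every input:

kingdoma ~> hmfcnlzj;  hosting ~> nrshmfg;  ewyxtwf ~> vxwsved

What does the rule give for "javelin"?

zudkhmi

The transformation: shift every letter 1 place backward in the alphabet (wrapping around), then move the first character to the end.
Applying both steps to "javelin": "izudkhm", then "zudkhmi".
(Check on "ewyxtwf": → "dvxwsve" → "vxwsved" ✓)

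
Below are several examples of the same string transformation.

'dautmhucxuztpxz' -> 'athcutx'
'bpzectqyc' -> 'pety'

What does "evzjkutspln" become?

vjusl

The rule is to keep every other character starting from the second (positions 2nd, 4th, 6th, ...).
For "evzjkutspln" the result is "vjusl".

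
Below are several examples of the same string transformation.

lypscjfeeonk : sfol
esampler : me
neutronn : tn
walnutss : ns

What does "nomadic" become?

The pattern: move the first character to the end, then keep one character in every 3, starting at position 3 (positions 3rd, 6th, 9th, ...).
"nomadic" → "omadicn" → "ac".

ac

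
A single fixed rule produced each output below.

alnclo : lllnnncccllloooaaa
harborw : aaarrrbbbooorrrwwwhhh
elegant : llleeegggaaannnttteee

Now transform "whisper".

hhhiiissspppeeerrrwww

What's happening: repeat every character 3 times, then move the first 3 characters to the end (rotate left by 3).
On "whisper": the first step gives "wwwhhhiiissspppeeerrr", and the second then gives "hhhiiissspppeeerrrwww".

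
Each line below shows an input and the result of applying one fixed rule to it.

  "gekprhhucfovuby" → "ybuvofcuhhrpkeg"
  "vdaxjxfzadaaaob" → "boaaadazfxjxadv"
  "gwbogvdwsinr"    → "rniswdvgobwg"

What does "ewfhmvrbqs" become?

What's happening: reverse the string.
"ewfhmvrbqs" → "sqbrvmhfwe".

sqbrvmhfwe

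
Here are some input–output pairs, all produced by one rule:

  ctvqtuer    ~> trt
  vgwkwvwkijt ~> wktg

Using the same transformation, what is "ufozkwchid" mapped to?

The rule is to keep one character in every 3, starting at position 2 (positions 2nd, 5th, 8th, ...), then move the first character to the end.
On "ufozkwchid": the first step gives "fkh", and the second then gives "khf".

khf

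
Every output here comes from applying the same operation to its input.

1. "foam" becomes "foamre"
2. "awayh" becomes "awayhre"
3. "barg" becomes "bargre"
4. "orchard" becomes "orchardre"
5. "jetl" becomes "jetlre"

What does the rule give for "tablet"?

The rule is to append "re".
Doing the same to "tablet": "tabletre".

tabletre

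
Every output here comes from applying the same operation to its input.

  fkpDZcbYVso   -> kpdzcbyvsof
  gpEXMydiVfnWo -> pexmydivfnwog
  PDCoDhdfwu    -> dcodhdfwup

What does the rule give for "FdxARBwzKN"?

Rule — move the first character to the end, then convert every letter to lowercase.
"FdxARBwzKN" → "dxarbwzknf".
(Check on "fkpDZcbYVso": → "kpDZcbYVsof" → "kpdzcbyvsof" ✓)

dxarbwzknf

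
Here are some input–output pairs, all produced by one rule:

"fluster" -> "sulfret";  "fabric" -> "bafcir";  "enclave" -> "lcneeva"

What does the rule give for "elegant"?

geletna

The rule is to move the last 3 characters to the front (rotate right by 3), then reverse the string.
On "elegant": the first step gives "anteleg", and the second then gives "geletna".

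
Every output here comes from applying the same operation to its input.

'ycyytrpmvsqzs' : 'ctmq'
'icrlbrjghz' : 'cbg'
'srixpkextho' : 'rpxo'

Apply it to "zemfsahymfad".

esya

Each output is the input with this applied: keep one character in every 3, starting at position 2 (positions 2nd, 5th, 8th, ...).
For "zemfsahymfad" the result is "esya".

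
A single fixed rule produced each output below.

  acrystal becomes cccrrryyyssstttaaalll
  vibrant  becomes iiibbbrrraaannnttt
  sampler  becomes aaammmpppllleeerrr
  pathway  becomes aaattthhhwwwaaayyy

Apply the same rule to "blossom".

The rule is to delete the first character, then repeat every character 3 times.
Applying both steps to "blossom": "lossom", then "lllooossssssooommm".

lllooossssssooommm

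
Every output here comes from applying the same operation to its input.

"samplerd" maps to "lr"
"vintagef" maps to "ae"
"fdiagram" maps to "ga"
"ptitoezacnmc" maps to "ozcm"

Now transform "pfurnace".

nc

The transformation: delete the first 3 characters, then keep every other character starting from the second (positions 2nd, 4th, 6th, ...).
"pfurnace" → "rnace" → "nc".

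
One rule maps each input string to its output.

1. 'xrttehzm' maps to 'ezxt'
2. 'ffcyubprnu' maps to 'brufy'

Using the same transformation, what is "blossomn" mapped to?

The transformation: swap the front and back halves of the string, then keep every other character starting from the first (positions 1st, 3rd, 5th, ...).
Applying both steps to "blossomn": "somnblos", then "smbo".

smbo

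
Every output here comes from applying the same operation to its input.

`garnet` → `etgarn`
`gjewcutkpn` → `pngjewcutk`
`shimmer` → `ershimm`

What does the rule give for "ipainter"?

Each output is the input with this applied: move the last 2 characters to the front (rotate right by 2).
Applying that to "ipainter" gives "eripaint".

eripaint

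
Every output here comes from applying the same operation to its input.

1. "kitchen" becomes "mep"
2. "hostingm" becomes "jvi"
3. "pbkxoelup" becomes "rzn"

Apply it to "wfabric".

yde

The rule is to shift every letter 2 places forward in the alphabet (wrapping around), then keep one character in every 3, starting at position 1 (positions 1st, 4th, 7th, ...).
For "wfabric", step one produces "yhcdtke"; step two turns that into "yde".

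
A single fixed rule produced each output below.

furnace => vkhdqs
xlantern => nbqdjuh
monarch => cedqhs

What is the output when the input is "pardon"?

In each case the input is transformed by: delete the last character, then shift every letter 10 places backward in the alphabet (wrapping around).
"pardon" → "pardo" → "fqhte".

fqhte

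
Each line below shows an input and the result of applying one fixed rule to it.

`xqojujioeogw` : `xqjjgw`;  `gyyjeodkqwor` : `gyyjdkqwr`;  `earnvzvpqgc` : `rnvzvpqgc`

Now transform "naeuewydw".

nwydw

In each case the input is transformed by: remove every vowel.
On "naeuewydw" that produces "nwydw".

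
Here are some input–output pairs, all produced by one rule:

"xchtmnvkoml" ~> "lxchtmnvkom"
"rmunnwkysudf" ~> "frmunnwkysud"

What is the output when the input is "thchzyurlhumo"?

The transformation: move the last character to the front.
Applying that to "thchzyurlhumo" gives "othchzyurlhum".

othchzyurlhum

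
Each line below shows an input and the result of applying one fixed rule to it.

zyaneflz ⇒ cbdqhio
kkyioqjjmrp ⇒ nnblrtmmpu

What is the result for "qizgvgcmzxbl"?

tlcjyjfpcae

The pattern: shift every letter 3 places forward in the alphabet (wrapping around), then delete the last character.
Starting from "qizgvgcmzxbl": after the first operation, "tlcjyjfpcaeo"; after the second, "tlcjyjfpcae".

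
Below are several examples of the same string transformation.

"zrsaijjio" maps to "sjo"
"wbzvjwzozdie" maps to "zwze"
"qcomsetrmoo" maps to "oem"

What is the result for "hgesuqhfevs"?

eqe

The rule is to keep one character in every 3, starting at position 3 (positions 3rd, 6th, 9th, ...).
For "hgesuqhfevs" the result is "eqe".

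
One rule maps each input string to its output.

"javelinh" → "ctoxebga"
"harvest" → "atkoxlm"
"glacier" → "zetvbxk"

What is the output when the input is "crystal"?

vkrlmte

Rule — shift every letter 7 places backward in the alphabet (wrapping around).
Applying that to "crystal" gives "vkrlmte".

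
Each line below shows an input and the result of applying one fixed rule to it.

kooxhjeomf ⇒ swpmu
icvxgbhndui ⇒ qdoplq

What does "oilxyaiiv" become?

What's happening: shift every letter 8 places forward in the alphabet (wrapping around), then keep every other character starting from the first (positions 1st, 3rd, 5th, ...).
For "oilxyaiiv", step one produces "wqtfgiqqd"; step two turns that into "wtgqd".

wtgqd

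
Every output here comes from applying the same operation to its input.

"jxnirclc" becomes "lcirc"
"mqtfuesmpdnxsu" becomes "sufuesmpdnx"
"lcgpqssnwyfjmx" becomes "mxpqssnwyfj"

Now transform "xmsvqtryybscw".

Looking at the pairs, the operation is to delete the first 3 characters, then move the last 2 characters to the front (rotate right by 2).
Applying both steps to "xmsvqtryybscw": "vqtryybscw", then "cwvqtryybs".

cwvqtryybs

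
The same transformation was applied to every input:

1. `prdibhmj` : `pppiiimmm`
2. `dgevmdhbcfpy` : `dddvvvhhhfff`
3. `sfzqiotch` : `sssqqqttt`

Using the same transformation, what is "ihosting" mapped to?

iiisssnnn

The pattern: keep one character in every 3, starting at position 1 (positions 1st, 4th, 7th, ...), then repeat every character 3 times.
Applying both steps to "ihosting": "isn", then "iiisssnnn".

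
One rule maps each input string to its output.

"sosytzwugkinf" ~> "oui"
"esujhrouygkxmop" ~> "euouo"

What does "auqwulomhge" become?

auuoe

The transformation: keep only the vowels.
Applying that to "auqwulomhge" gives "auuoe".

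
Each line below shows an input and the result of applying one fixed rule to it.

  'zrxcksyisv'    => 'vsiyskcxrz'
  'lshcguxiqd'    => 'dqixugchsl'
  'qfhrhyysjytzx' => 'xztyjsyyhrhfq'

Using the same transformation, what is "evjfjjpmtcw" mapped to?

wctmpjjfjve

Each output is the input with this applied: reverse the string.
Applying that to "evjfjjpmtcw" gives "wctmpjjfjve".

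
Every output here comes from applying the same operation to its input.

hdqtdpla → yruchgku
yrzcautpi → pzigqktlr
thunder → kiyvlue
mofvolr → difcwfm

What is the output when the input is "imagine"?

Each output is the input with this applied: take characters alternately from the front and the back (1st, last, 2nd, 2nd-last, ...), then shift every letter 9 places backward in the alphabet (wrapping around).
Applying both steps to "imagine": "iemnaig", then "zvderzx".

zvderzx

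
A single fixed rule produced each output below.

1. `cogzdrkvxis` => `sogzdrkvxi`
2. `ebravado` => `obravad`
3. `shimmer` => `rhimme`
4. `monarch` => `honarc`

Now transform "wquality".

yqualit

Each output is the input with this applied: delete the first character, then move the last character to the front.
Starting from "wquality": after the first operation, "quality"; after the second, "yqualit".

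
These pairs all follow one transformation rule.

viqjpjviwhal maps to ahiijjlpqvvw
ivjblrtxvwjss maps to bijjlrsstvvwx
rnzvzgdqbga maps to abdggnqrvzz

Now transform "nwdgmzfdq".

What's happening: sort the characters into alphabetical order.
"nwdgmzfdq" → "ddfgmnqwz".

ddfgmnqwz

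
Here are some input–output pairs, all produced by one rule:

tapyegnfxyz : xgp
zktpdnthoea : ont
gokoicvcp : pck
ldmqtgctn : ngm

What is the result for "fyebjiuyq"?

The rule is to keep one character in every 3, starting at position 3 (positions 3rd, 6th, 9th, ...), then reverse the string.
For "fyebjiuyq" the result is "qie".

qie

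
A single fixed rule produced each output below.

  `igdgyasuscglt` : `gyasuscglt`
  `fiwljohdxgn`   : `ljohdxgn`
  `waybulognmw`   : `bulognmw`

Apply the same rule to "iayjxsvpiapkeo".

Looking at the pairs, the operation is to delete the first 3 characters.
"iayjxsvpiapkeo" → "jxsvpiapkeo".

jxsvpiapkeo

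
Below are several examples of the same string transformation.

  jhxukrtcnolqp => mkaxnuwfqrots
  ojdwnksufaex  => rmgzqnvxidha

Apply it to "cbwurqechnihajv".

Each output is the input with this applied: shift every letter 3 places forward in the alphabet (wrapping around).
On "cbwurqechnihajv" that produces "fezxuthfkqlkdmy".

fezxuthfkqlkdmy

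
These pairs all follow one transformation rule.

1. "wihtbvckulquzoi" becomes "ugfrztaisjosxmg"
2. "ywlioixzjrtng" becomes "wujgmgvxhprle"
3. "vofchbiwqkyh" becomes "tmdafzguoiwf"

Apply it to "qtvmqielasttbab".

ortkogcjyqrrzyz

What's happening: shift every letter 2 places backward in the alphabet (wrapping around).
Doing the same to "qtvmqielasttbab": "ortkogcjyqrrzyz".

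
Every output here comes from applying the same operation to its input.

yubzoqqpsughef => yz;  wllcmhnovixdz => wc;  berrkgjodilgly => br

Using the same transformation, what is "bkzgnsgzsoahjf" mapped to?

bg

The pattern: keep one character in every 3, starting at position 1 (positions 1st, 4th, 7th, ...), then delete the last 3 characters.
For "bkzgnsgzsoahjf", step one produces "bggoj"; step two turns that into "bg".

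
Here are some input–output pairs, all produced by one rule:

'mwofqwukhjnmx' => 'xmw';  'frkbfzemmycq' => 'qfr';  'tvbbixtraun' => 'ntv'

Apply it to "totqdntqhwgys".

In each case the input is transformed by: move the last character to the front, then keep only the first 3 characters.
For "totqdntqhwgys" the result is "sto".

sto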